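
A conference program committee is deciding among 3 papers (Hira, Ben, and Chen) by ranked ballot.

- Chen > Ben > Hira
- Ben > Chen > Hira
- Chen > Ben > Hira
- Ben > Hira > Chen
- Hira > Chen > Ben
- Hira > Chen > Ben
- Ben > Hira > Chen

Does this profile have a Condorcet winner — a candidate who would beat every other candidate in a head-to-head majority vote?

No

Head-to-head results (7 voters total):
Hira vs Ben: Ben wins 5–2.
Hira vs Chen: Hira wins 4–3.
Ben vs Chen: Chen wins 4–3.
No candidate beats all others: Hira beats Chen beats Ben beats Hira, a majority cycle.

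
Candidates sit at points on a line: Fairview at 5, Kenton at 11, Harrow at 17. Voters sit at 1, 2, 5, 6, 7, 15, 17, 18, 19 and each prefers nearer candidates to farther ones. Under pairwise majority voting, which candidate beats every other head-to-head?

Fairview

With single-peaked preferences on a line, the Condorcet winner is the candidate closest to the median voter.
The median voter (position 7) is closest to Fairview at 5.
Check: Fairview vs Harrow — voters closer to Fairview: 5 of 9.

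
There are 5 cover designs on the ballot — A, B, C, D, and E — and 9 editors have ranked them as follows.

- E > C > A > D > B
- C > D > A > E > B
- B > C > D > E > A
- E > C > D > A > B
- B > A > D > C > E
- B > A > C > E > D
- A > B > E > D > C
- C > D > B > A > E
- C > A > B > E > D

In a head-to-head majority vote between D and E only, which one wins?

Ballots ranking D above E: 4.
Ballots ranking E above D: 5.
E wins the head-to-head, 5–4.

E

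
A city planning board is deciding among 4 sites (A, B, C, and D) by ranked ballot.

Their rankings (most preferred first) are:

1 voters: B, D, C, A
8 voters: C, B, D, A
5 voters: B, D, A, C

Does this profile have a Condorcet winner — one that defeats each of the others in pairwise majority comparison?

Yes

Head-to-head results (14 voters total):
A vs B: B wins 14–0.
A vs C: C wins 9–5.
A vs D: D wins 14–0.
B vs C: C wins 8–6.
B vs D: B wins 14–0.
C vs D: C wins 8–6.
C beats each rival — A (9–5), B (8–6), D (8–6) — so C is the Condorcet winner.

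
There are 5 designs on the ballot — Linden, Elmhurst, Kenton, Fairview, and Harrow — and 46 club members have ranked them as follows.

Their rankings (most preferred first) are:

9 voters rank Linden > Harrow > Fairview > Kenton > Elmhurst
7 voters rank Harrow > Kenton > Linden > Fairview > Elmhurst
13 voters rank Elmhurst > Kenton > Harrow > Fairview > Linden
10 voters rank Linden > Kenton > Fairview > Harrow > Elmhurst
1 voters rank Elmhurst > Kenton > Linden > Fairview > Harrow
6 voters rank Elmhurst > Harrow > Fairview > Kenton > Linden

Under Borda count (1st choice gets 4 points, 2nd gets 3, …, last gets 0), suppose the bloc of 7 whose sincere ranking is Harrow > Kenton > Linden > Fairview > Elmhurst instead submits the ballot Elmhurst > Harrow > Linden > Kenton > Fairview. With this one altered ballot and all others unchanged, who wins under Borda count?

Borda totals with the altered ballot: Linden 92, Elmhurst 108, Kenton 94, Fairview 64, Harrow 102.
The switch changes the winner from Harrow to Elmhurst.

Elmhurst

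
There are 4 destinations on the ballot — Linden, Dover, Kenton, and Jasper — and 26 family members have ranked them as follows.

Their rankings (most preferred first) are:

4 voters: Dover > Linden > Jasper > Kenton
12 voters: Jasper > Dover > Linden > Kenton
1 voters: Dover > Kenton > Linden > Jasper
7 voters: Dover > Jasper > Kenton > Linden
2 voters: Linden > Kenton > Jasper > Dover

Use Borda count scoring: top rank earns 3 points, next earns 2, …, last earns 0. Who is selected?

Borda scores:
  Linden: 4·2 + 12·1 + 1 + 7·0 + 2·3 = 27
  Dover: 4·3 + 12·2 + 3 + 7·3 + 2·0 = 60
  Kenton: 4·0 + 12·0 + 2 + 7·1 + 2·2 = 13
  Jasper: 4·1 + 12·3 + 0 + 7·2 + 2·1 = 56
Dover has the highest total.

Dover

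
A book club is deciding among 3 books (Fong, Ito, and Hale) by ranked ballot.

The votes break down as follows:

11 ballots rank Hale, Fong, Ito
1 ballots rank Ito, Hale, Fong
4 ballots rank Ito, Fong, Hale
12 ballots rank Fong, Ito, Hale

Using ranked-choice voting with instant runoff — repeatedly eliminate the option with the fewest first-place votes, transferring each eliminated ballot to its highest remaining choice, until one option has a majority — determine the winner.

Round 1: Fong 12, Hale 11, Ito 5. Ito has the fewest and is eliminated.
Round 2: Fong 16, Hale 12. Fong has a majority.

Fong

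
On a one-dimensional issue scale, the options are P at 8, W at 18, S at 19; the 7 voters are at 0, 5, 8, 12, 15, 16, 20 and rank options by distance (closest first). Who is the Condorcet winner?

P

With single-peaked preferences on a line, the Condorcet winner is the candidate closest to the median voter.
The median voter (position 12) is closest to P at 8.
Check: P vs W — voters closer to P: 4 of 7.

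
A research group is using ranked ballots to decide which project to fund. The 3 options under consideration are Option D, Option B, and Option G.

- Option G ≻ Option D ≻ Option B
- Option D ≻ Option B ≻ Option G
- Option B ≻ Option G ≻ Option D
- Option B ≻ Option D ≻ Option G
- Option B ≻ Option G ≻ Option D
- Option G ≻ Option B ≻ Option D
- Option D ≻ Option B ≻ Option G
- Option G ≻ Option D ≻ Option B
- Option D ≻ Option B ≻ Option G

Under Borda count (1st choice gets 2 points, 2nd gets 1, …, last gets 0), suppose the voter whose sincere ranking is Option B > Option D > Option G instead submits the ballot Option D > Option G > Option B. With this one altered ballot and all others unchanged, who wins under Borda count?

Option D

Borda totals with the altered ballot: Option D 10, Option B 8, Option G 9.
The switch changes the winner from Option B to Option D.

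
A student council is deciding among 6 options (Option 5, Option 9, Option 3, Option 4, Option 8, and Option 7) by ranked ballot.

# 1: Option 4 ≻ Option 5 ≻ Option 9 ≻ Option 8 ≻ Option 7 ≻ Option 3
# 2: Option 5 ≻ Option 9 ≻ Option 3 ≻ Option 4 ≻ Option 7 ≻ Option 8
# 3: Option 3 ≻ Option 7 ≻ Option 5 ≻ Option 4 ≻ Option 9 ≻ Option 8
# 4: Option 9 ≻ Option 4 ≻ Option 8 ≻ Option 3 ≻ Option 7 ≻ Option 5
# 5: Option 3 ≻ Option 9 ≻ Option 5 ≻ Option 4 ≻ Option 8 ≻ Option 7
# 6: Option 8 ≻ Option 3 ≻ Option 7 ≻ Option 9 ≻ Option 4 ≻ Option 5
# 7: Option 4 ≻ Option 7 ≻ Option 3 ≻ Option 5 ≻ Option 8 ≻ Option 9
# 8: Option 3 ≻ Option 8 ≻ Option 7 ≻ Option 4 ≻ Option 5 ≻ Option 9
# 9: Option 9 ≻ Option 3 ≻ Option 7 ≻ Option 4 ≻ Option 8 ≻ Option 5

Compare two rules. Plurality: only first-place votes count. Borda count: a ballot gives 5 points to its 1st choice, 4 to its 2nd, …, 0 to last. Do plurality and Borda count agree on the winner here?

Plurality first-place counts: Option 5 1, Option 9 2, Option 3 3, Option 4 2, Option 8 1, Option 7 0 → Option 3.
Borda totals: Option 5 18, Option 9 24, Option 3 31, Option 4 25, Option 8 17, Option 7 20 → Option 3.
The two rules agree on Option 3.

Yes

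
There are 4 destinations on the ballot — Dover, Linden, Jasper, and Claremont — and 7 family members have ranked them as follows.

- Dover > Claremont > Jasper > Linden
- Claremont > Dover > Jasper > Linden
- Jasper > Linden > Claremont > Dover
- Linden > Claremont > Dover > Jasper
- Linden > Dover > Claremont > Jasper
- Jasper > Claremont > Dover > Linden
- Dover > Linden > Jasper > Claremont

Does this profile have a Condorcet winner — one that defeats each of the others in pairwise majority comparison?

Head-to-head results (7 voters total):
Dover vs Linden: Dover wins 4–3.
Dover vs Jasper: Dover wins 5–2.
Dover vs Claremont: Claremont wins 4–3.
Linden vs Jasper: Jasper wins 4–3.
Linden vs Claremont: Linden wins 4–3.
Jasper vs Claremont: Claremont wins 4–3.
No candidate beats all others: Dover beats Linden beats Claremont beats Dover, a majority cycle.

No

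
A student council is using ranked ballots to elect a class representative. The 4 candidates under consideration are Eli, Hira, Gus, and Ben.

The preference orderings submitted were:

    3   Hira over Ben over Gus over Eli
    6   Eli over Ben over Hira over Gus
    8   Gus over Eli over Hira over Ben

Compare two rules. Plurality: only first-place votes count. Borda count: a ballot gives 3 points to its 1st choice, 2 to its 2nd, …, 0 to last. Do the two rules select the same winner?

No

Plurality first-place counts: Eli 6, Hira 3, Gus 8, Ben 0 → Gus.
Borda totals: Eli 34, Hira 23, Gus 27, Ben 18 → Eli.
The two rules disagree: plurality picks Gus, Borda picks Eli.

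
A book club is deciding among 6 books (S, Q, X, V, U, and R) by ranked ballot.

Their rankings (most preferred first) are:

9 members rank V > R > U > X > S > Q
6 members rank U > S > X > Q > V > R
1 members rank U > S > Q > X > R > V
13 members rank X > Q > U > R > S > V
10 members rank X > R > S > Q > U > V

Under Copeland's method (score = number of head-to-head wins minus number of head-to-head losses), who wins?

Pairwise results:
  S vs Q: S wins 26–13.
  S vs X: X wins 32–7.
  S vs V: S wins 30–9.
  S vs U: U wins 29–10.
  S vs R: R wins 32–7.
  Q vs X: X wins 38–1.
  Q vs V: Q wins 30–9.
  Q vs U: Q wins 23–16.
  Q vs R: Q wins 20–19.
  X vs V: X wins 30–9.
  X vs U: X wins 23–16.
  X vs R: X wins 30–9.
  V vs U: U wins 30–9.
  V vs R: R wins 24–15.
  U vs R: U wins 20–19.
Copeland scores (wins − losses):
  S: 2 − 3 = -1
  Q: 3 − 2 = 1
  X: 5 − 0 = 5
  V: 0 − 5 = -5
  U: 3 − 2 = 1
  R: 2 − 3 = -1
X has the best Copeland score.

X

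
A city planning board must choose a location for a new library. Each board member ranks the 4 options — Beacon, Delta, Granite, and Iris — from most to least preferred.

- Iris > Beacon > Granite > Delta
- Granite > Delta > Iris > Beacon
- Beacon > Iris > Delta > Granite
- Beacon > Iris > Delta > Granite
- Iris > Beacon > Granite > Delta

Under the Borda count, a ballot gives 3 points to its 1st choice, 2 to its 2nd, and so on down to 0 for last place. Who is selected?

Iris

Borda scores:
  Beacon: 2 + 0 + 3 + 3 + 2 = 10
  Delta: 0 + 2 + 1 + 1 + 0 = 4
  Granite: 1 + 3 + 0 + 0 + 1 = 5
  Iris: 3 + 1 + 2 + 2 + 3 = 11
Iris has the highest total.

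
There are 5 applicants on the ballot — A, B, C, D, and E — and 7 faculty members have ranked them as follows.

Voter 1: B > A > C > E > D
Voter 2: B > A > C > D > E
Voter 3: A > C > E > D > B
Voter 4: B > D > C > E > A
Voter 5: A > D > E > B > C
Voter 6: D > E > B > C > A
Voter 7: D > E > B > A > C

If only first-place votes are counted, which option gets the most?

B

First-place vote totals:
  A: 2
  B: 3
  C: 0
  D: 2
  E: 0
B has the most first-place votes.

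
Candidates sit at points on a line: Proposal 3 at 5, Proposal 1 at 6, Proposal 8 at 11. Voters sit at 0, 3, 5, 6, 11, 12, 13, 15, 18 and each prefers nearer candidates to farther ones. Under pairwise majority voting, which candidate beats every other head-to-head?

Proposal 8

With single-peaked preferences on a line, the Condorcet winner is the candidate closest to the median voter.
The median voter (position 11) is closest to Proposal 8 at 11.
Check: Proposal 8 vs Proposal 3 — voters closer to Proposal 8: 5 of 9.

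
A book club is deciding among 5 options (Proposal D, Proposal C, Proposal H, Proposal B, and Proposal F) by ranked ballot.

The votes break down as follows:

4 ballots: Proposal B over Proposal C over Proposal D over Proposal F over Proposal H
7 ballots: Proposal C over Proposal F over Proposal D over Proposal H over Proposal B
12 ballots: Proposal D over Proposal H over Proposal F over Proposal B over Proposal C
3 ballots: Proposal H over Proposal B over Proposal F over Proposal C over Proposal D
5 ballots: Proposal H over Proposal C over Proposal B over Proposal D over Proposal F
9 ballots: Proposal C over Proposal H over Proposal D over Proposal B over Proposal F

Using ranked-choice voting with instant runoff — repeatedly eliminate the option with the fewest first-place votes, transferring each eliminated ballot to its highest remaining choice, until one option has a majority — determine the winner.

Round 1: Proposal C 16, Proposal D 12, Proposal H 8, Proposal B 4, Proposal F 0. Proposal F has the fewest and is eliminated.
Round 2: Proposal C 16, Proposal D 12, Proposal H 8, Proposal B 4. Proposal B has the fewest and is eliminated.
Round 3: Proposal C 20, Proposal D 12, Proposal H 8. Proposal H has the fewest and is eliminated.
Round 4: Proposal C 28, Proposal D 12. Proposal C has a majority.

Proposal C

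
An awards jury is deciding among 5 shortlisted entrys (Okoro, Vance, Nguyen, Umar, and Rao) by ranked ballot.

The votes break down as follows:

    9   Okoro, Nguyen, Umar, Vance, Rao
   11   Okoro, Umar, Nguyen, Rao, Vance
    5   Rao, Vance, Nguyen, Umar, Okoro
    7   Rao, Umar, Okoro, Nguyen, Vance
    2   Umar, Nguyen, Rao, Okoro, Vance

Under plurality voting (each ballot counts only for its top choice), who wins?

Okoro

First-place vote totals:
  Okoro: 20
  Vance: 0
  Nguyen: 0
  Umar: 2
  Rao: 12
Okoro has the most first-place votes.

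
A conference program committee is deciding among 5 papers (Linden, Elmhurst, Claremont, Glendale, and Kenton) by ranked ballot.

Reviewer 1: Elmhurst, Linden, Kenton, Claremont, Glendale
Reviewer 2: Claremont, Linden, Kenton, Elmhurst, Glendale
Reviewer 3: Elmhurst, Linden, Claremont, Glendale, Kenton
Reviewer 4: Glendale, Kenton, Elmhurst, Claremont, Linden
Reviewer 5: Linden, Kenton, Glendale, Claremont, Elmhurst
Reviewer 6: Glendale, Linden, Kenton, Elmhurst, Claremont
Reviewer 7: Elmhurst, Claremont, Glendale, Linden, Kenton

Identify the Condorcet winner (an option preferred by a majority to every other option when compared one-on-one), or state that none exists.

Head-to-head results (7 voters total):
Linden vs Elmhurst: Elmhurst wins 4–3.
Linden vs Claremont: Linden wins 4–3.
Linden vs Glendale: Linden wins 4–3.
Linden vs Kenton: Linden wins 6–1.
Elmhurst vs Claremont: Elmhurst wins 5–2.
Elmhurst vs Glendale: Elmhurst wins 4–3.
Elmhurst vs Kenton: Kenton wins 4–3.
Claremont vs Glendale: Claremont wins 4–3.
Claremont vs Kenton: Kenton wins 4–3.
Glendale vs Kenton: Glendale wins 4–3.
No candidate beats all others: Linden beats Kenton beats Elmhurst beats Linden, a majority cycle.

None — there is no Condorcet winner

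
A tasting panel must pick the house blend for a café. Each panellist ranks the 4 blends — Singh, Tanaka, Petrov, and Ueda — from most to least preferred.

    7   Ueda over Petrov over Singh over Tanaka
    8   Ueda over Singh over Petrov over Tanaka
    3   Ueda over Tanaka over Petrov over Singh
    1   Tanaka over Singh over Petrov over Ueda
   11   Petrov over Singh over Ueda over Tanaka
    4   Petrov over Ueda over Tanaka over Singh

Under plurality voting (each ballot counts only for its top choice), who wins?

Ueda

First-place vote totals:
  Singh: 0
  Tanaka: 1
  Petrov: 15
  Ueda: 18
Ueda has the most first-place votes.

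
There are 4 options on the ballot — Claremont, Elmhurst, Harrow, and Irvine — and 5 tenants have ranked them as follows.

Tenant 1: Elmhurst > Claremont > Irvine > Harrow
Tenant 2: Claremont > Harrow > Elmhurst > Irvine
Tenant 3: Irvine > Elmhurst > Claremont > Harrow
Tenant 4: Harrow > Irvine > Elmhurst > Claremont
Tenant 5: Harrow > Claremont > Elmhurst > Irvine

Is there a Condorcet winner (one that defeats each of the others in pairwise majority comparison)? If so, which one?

None — there is no Condorcet winner

Head-to-head results (5 voters total):
Claremont vs Elmhurst: Elmhurst wins 3–2.
Claremont vs Harrow: Claremont wins 3–2.
Claremont vs Irvine: Claremont wins 3–2.
Elmhurst vs Harrow: Harrow wins 3–2.
Elmhurst vs Irvine: Elmhurst wins 3–2.
Harrow vs Irvine: Harrow wins 3–2.
No candidate beats all others: Claremont beats Harrow beats Elmhurst beats Claremont, a majority cycle.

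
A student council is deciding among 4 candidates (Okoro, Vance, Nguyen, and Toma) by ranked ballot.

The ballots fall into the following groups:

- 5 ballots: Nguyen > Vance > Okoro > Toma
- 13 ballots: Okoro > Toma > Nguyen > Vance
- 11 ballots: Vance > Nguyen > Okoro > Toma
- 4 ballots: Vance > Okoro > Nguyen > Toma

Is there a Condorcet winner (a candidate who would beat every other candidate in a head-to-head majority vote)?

No

Head-to-head results (33 voters total):
Okoro vs Vance: Vance wins 20–13.
Okoro vs Nguyen: Okoro wins 17–16.
Okoro vs Toma: Okoro wins 33–0.
Vance vs Nguyen: Nguyen wins 18–15.
Vance vs Toma: Vance wins 20–13.
Nguyen vs Toma: Nguyen wins 20–13.
No candidate beats all others: Okoro beats Nguyen beats Vance beats Okoro, a majority cycle.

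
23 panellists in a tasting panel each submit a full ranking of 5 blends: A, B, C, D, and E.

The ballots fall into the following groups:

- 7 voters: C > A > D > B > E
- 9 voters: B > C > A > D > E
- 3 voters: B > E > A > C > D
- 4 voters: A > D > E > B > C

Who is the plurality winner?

First-place vote totals:
  A: 4
  B: 12
  C: 7
  D: 0
  E: 0
B has the most first-place votes.

B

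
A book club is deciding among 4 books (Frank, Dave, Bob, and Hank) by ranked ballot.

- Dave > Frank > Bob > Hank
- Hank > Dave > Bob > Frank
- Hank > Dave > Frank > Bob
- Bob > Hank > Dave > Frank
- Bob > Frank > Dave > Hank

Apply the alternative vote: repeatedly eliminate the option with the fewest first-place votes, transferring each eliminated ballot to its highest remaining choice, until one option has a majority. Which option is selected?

Bob

Round 1: Bob 2, Hank 2, Dave 1, Frank 0. Frank has the fewest and is eliminated.
Round 2: Bob 2, Hank 2, Dave 1. Dave has the fewest and is eliminated.
Round 3: Bob 3, Hank 2. Bob has a majority.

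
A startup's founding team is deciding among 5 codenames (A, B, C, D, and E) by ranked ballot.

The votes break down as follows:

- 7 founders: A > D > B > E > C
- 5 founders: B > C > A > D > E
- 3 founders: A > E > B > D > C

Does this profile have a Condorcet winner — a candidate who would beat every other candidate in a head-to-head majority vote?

Head-to-head results (15 voters total):
A vs B: A wins 10–5.
A vs C: A wins 10–5.
A vs D: A wins 15–0.
A vs E: A wins 15–0.
B vs C: B wins 15–0.
B vs D: B wins 8–7.
B vs E: B wins 12–3.
C vs D: D wins 10–5.
C vs E: E wins 10–5.
D vs E: D wins 12–3.
A beats each rival — B (10–5), C (10–5), D (15–0), E (15–0) — so A is the Condorcet winner.

Yes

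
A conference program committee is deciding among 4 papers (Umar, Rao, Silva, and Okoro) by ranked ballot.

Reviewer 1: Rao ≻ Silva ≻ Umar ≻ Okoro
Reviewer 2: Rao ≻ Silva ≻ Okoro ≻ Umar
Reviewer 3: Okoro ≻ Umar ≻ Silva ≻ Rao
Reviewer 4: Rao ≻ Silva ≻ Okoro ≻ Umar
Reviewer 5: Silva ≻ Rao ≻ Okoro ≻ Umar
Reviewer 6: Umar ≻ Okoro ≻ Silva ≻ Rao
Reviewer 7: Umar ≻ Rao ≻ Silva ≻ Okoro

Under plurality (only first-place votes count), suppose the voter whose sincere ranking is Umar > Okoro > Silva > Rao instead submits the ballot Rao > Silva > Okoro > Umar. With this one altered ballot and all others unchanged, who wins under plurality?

Rao

First-place totals with the altered ballot: Umar 1, Rao 4, Silva 1, Okoro 1.
The winner is unchanged: still Rao.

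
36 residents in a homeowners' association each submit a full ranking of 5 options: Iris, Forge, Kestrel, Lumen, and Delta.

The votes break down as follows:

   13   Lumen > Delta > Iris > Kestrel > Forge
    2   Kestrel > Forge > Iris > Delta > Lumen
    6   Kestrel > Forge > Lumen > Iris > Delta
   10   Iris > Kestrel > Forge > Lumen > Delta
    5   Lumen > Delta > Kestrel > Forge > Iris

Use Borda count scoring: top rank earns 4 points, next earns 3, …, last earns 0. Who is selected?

Lumen

Borda scores:
  Iris: 13·2 + 2·2 + 6·1 + 10·4 + 5·0 = 76
  Forge: 13·0 + 2·3 + 6·3 + 10·2 + 5·1 = 49
  Kestrel: 13·1 + 2·4 + 6·4 + 10·3 + 5·2 = 85
  Lumen: 13·4 + 2·0 + 6·2 + 10·1 + 5·4 = 94
  Delta: 13·3 + 2·1 + 6·0 + 10·0 + 5·3 = 56
Lumen has the highest total.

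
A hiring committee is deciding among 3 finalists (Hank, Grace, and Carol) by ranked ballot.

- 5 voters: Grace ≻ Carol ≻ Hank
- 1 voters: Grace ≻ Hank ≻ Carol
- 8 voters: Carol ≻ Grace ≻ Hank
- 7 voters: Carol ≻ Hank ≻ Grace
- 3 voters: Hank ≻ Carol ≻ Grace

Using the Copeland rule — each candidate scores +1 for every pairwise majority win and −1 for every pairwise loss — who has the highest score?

Pairwise results:
  Hank vs Grace: Grace wins 14–10.
  Hank vs Carol: Carol wins 20–4.
  Grace vs Carol: Carol wins 18–6.
Copeland scores (wins − losses):
  Hank: 0 − 2 = -2
  Grace: 1 − 1 = 0
  Carol: 2 − 0 = 2
Carol has the best Copeland score.

Carol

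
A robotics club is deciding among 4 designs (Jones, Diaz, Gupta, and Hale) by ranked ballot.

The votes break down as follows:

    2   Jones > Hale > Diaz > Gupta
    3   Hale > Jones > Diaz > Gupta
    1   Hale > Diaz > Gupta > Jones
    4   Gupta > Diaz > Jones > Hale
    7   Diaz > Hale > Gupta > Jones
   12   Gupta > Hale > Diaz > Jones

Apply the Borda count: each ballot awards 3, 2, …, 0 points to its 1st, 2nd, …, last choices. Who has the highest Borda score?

Gupta

Borda scores:
  Jones: 2·3 + 3·2 + 0 + 4·1 + 7·0 + 12·0 = 16
  Diaz: 2·1 + 3·1 + 2 + 4·2 + 7·3 + 12·1 = 48
  Gupta: 2·0 + 3·0 + 1 + 4·3 + 7·1 + 12·3 = 56
  Hale: 2·2 + 3·3 + 3 + 4·0 + 7·2 + 12·2 = 54
Gupta has the highest total.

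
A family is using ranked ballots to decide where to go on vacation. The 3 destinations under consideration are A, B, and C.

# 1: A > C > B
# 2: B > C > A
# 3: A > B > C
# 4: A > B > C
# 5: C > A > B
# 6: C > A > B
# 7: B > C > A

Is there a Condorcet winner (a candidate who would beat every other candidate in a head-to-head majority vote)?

No

Head-to-head results (7 voters total):
A vs B: A wins 5–2.
A vs C: C wins 4–3.
B vs C: B wins 4–3.
No candidate beats all others: A beats B beats C beats A, a majority cycle.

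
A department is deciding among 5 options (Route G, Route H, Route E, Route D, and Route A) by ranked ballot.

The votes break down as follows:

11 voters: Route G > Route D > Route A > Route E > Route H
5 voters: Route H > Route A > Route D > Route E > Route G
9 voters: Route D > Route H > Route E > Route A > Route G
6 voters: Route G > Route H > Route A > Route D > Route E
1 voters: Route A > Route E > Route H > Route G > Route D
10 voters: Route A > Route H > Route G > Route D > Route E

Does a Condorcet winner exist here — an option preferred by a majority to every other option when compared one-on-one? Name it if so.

Head-to-head results (42 voters total):
Route G vs Route H: Route H wins 25–17.
Route G vs Route E: Route G wins 27–15.
Route G vs Route D: Route G wins 28–14.
Route G vs Route A: Route A wins 25–17.
Route H vs Route E: Route H wins 30–12.
Route H vs Route D: Route H wins 22–20.
Route H vs Route A: Route A wins 22–20.
Route E vs Route D: Route D wins 41–1.
Route E vs Route A: Route A wins 33–9.
Route D vs Route A: Route A wins 22–20.
Route A beats each rival — Route G (25–17), Route H (22–20), Route E (33–9), Route D (22–20) — so Route A is the Condorcet winner.

Route A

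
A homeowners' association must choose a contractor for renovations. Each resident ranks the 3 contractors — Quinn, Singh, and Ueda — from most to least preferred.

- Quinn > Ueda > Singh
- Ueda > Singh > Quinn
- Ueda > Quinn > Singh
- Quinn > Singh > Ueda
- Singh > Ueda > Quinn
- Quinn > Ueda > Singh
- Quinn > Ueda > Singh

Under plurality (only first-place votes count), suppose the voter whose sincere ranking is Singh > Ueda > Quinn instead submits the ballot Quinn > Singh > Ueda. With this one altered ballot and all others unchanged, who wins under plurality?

Quinn

First-place totals with the altered ballot: Quinn 5, Singh 0, Ueda 2.
The winner is unchanged: still Quinn.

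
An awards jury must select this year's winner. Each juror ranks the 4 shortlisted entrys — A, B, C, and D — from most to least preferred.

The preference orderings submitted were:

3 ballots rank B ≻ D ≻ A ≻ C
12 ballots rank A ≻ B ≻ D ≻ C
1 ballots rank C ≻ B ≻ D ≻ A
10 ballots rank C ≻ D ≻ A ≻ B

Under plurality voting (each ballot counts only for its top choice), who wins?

A

First-place vote totals:
  A: 12
  B: 3
  C: 11
  D: 0
A has the most first-place votes.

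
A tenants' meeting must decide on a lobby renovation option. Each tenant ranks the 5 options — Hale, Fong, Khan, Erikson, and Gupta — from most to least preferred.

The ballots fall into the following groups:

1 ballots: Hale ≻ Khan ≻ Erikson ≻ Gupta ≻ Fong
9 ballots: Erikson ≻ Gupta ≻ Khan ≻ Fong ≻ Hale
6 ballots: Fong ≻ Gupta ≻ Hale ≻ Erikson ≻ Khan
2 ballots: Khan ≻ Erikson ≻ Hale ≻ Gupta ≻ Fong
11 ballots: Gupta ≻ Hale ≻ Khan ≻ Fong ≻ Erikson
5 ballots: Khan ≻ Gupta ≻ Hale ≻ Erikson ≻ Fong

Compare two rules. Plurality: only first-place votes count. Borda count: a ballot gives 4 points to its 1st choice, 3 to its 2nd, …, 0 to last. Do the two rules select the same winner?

Plurality first-place counts: Hale 1, Fong 6, Khan 7, Erikson 9, Gupta 11 → Gupta.
Borda totals: Hale 63, Fong 44, Khan 71, Erikson 55, Gupta 107 → Gupta.
The two rules agree on Gupta.

Yes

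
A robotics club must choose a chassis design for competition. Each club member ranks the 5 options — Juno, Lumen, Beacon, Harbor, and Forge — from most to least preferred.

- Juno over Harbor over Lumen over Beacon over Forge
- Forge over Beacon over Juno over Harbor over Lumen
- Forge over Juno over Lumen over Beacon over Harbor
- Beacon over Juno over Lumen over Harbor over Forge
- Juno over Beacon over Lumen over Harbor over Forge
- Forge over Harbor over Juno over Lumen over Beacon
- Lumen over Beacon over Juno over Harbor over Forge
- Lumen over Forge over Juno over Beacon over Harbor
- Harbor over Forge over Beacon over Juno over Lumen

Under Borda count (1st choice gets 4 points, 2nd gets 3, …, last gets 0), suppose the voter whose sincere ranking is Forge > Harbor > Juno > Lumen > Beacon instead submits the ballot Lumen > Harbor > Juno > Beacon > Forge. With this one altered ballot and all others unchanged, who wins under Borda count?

Juno

Borda totals with the altered ballot: Juno 23, Lumen 20, Beacon 19, Harbor 14, Forge 14.
The winner is unchanged: still Juno.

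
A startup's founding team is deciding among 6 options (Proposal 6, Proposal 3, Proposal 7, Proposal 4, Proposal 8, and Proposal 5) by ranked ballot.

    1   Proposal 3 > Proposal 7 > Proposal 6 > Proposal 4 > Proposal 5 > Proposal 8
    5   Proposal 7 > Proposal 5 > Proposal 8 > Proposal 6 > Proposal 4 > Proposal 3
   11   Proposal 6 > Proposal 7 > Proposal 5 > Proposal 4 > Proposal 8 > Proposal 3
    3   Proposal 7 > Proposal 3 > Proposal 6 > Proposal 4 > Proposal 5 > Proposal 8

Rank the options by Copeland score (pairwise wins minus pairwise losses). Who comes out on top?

Proposal 6

Pairwise results:
  Proposal 6 vs Proposal 3: Proposal 6 wins 16–4.
  Proposal 6 vs Proposal 7: Proposal 6 wins 11–9.
  Proposal 6 vs Proposal 4: Proposal 6 wins 20–0.
  Proposal 6 vs Proposal 8: Proposal 6 wins 15–5.
  Proposal 6 vs Proposal 5: Proposal 6 wins 15–5.
  Proposal 3 vs Proposal 7: Proposal 7 wins 19–1.
  Proposal 3 vs Proposal 4: Proposal 4 wins 16–4.
  Proposal 3 vs Proposal 8: Proposal 8 wins 16–4.
  Proposal 3 vs Proposal 5: Proposal 5 wins 16–4.
  Proposal 7 vs Proposal 4: Proposal 7 wins 20–0.
  Proposal 7 vs Proposal 8: Proposal 7 wins 20–0.
  Proposal 7 vs Proposal 5: Proposal 7 wins 20–0.
  Proposal 4 vs Proposal 8: Proposal 4 wins 15–5.
  Proposal 4 vs Proposal 5: Proposal 5 wins 16–4.
  Proposal 8 vs Proposal 5: Proposal 5 wins 20–0.
Copeland scores (wins − losses):
  Proposal 6: 5 − 0 = 5
  Proposal 3: 0 − 5 = -5
  Proposal 7: 4 − 1 = 3
  Proposal 4: 2 − 3 = -1
  Proposal 8: 1 − 4 = -3
  Proposal 5: 3 − 2 = 1
Proposal 6 has the best Copeland score.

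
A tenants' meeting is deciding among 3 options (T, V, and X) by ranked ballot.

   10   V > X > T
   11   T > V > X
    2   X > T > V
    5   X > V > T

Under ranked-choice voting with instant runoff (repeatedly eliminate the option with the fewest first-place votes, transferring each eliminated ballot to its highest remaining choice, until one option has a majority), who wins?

Round 1: T 11, V 10, X 7. X has the fewest and is eliminated.
Round 2: V 15, T 13. V has a majority.

V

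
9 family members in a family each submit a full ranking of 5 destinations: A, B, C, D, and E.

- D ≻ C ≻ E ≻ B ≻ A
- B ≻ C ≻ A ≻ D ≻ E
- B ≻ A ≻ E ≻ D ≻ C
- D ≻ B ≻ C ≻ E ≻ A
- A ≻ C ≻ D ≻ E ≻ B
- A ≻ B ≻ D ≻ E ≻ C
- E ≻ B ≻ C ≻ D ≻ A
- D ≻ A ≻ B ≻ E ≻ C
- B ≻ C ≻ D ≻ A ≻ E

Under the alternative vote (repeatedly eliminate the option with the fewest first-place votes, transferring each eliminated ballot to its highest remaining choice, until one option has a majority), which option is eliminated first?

Round 1: B 3, D 3, A 2, E 1, C 0. C has the fewest and is eliminated.
Round 2: B 3, D 3, A 2, E 1. E has the fewest and is eliminated.
Round 3: B 4, D 3, A 2. A has the fewest and is eliminated.
Round 4: B 5, D 4. B has a majority.

C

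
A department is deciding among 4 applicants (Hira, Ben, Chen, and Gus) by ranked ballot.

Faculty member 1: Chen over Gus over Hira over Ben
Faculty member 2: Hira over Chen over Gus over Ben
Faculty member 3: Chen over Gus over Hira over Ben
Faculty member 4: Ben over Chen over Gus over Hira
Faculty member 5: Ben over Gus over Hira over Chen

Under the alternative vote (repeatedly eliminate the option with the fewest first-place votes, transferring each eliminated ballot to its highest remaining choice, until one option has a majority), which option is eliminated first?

Round 1: Ben 2, Chen 2, Hira 1, Gus 0. Gus has the fewest and is eliminated.
Round 2: Ben 2, Chen 2, Hira 1. Hira has the fewest and is eliminated.
Round 3: Chen 3, Ben 2. Chen has a majority.

Gus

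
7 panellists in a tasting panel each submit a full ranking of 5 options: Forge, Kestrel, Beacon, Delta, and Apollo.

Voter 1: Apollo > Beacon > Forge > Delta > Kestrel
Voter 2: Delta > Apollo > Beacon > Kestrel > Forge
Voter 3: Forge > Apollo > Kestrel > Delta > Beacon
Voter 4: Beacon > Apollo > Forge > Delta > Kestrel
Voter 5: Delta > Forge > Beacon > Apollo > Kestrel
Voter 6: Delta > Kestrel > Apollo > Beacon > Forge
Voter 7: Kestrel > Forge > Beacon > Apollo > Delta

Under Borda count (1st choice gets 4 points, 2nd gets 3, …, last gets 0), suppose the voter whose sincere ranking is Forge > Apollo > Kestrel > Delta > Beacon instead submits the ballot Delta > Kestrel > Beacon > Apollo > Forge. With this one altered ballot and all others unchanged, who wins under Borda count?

Delta

Borda totals with the altered ballot: Forge 10, Kestrel 11, Beacon 16, Delta 18, Apollo 15.
The switch changes the winner from Apollo to Delta.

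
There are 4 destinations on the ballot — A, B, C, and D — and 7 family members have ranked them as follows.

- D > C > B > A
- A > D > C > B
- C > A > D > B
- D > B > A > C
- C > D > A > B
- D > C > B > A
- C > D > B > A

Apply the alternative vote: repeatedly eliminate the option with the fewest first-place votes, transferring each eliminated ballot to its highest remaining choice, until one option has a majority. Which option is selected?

D

Round 1: C 3, D 3, A 1, B 0. B has the fewest and is eliminated.
Round 2: C 3, D 3, A 1. A has the fewest and is eliminated.
Round 3: D 4, C 3. D has a majority.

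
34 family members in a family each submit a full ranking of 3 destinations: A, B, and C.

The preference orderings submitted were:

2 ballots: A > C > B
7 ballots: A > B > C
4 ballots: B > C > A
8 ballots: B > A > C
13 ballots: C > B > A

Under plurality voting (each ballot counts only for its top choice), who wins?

C

First-place vote totals:
  A: 9
  B: 12
  C: 13
C has the most first-place votes.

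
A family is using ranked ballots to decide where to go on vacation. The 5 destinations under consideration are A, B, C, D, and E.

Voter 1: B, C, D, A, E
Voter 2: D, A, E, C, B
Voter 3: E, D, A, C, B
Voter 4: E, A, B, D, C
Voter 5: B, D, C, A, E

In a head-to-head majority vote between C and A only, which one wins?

Ballots ranking C above A: 2.
Ballots ranking A above C: 3.
A wins the head-to-head, 3–2.

A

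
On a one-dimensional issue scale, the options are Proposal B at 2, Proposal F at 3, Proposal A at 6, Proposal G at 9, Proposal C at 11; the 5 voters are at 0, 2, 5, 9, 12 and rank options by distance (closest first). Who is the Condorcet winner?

Proposal A

With single-peaked preferences on a line, the Condorcet winner is the candidate closest to the median voter.
The median voter (position 5) is closest to Proposal A at 6.
Check: Proposal A vs Proposal B — voters closer to Proposal A: 3 of 5.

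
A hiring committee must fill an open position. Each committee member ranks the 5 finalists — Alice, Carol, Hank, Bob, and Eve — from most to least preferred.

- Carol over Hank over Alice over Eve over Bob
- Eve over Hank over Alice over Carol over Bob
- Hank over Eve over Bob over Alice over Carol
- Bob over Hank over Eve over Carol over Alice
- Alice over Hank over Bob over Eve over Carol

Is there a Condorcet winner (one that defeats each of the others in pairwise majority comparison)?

Head-to-head results (5 voters total):
Alice vs Carol: Alice wins 3–2.
Alice vs Hank: Hank wins 4–1.
Alice vs Bob: Alice wins 3–2.
Alice vs Eve: Eve wins 3–2.
Carol vs Hank: Hank wins 4–1.
Carol vs Bob: Bob wins 3–2.
Carol vs Eve: Eve wins 4–1.
Hank vs Bob: Hank wins 4–1.
Hank vs Eve: Hank wins 4–1.
Bob vs Eve: Eve wins 3–2.
Hank beats each rival — Alice (4–1), Carol (4–1), Bob (4–1), Eve (4–1) — so Hank is the Condorcet winner.

Yes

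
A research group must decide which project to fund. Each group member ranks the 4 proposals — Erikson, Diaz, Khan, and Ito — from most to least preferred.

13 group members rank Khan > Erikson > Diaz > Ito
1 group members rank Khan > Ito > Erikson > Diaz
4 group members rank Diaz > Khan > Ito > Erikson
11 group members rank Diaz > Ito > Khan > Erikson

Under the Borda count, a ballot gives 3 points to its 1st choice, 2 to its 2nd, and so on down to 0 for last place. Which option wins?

Khan

Borda scores:
  Erikson: 13·2 + 1 + 4·0 + 11·0 = 27
  Diaz: 13·1 + 0 + 4·3 + 11·3 = 58
  Khan: 13·3 + 3 + 4·2 + 11·1 = 61
  Ito: 13·0 + 2 + 4·1 + 11·2 = 28
Khan has the highest total.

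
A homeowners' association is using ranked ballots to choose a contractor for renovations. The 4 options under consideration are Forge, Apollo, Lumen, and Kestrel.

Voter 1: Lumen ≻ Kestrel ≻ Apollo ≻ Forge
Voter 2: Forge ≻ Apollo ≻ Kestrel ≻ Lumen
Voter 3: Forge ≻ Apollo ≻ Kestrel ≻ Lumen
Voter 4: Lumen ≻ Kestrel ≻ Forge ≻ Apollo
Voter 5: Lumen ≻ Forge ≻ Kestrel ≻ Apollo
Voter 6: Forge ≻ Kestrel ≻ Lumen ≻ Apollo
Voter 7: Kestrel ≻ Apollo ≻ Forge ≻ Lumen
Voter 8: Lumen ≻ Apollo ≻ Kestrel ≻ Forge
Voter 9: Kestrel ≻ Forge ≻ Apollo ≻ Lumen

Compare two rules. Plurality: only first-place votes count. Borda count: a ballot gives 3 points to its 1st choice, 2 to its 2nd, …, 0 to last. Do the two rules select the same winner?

No

Plurality first-place counts: Forge 3, Apollo 0, Lumen 4, Kestrel 2 → Lumen.
Borda totals: Forge 15, Apollo 10, Lumen 13, Kestrel 16 → Kestrel.
The two rules disagree: plurality picks Lumen, Borda picks Kestrel.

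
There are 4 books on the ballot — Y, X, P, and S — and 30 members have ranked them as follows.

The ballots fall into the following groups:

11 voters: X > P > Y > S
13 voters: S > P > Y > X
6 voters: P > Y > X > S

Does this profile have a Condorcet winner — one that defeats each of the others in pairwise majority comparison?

Head-to-head results (30 voters total):
Y vs X: Y wins 19–11.
Y vs P: P wins 30–0.
Y vs S: Y wins 17–13.
X vs P: P wins 19–11.
X vs S: X wins 17–13.
P vs S: P wins 17–13.
P beats each rival — Y (30–0), X (19–11), S (17–13) — so P is the Condorcet winner.

Yes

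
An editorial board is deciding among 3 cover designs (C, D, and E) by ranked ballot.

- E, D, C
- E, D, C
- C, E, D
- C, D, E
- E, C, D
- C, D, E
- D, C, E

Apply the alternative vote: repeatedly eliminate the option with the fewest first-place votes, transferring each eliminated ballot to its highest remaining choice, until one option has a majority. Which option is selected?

C

Round 1: C 3, E 3, D 1. D has the fewest and is eliminated.
Round 2: C 4, E 3. C has a majority.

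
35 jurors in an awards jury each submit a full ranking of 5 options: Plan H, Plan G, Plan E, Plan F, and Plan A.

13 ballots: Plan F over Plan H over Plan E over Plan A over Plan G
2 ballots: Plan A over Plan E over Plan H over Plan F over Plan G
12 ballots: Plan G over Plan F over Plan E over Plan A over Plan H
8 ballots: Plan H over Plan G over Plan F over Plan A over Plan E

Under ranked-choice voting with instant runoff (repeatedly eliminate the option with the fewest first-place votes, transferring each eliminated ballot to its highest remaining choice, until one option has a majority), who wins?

Plan G

Round 1: Plan F 13, Plan G 12, Plan H 8, Plan A 2, Plan E 0. Plan E has the fewest and is eliminated.
Round 2: Plan F 13, Plan G 12, Plan H 8, Plan A 2. Plan A has the fewest and is eliminated.
Round 3: Plan F 13, Plan G 12, Plan H 10. Plan H has the fewest and is eliminated.
Round 4: Plan G 20, Plan F 15. Plan G has a majority.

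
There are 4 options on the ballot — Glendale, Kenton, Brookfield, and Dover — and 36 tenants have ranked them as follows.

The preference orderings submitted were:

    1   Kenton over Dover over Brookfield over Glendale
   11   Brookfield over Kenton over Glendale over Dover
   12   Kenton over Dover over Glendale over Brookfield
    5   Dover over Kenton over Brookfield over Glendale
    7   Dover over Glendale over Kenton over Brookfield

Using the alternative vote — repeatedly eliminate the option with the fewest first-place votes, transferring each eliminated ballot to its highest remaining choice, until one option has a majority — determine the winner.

Kenton

Round 1: Kenton 13, Dover 12, Brookfield 11, Glendale 0. Glendale has the fewest and is eliminated.
Round 2: Kenton 13, Dover 12, Brookfield 11. Brookfield has the fewest and is eliminated.
Round 3: Kenton 24, Dover 12. Kenton has a majority.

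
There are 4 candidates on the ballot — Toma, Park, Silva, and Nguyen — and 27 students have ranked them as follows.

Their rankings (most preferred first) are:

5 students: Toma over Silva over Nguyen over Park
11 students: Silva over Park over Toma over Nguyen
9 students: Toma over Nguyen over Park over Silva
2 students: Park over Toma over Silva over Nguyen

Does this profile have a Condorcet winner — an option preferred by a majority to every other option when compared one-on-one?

Yes

Head-to-head results (27 voters total):
Toma vs Park: Toma wins 14–13.
Toma vs Silva: Toma wins 16–11.
Toma vs Nguyen: Toma wins 27–0.
Park vs Silva: Silva wins 16–11.
Park vs Nguyen: Nguyen wins 14–13.
Silva vs Nguyen: Silva wins 18–9.
Toma beats each rival — Park (14–13), Silva (16–11), Nguyen (27–0) — so Toma is the Condorcet winner.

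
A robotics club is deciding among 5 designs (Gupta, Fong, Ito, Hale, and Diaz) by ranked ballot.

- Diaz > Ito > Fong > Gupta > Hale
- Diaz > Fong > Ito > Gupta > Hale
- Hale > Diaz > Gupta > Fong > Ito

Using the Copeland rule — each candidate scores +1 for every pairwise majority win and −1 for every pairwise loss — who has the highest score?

Diaz

Pairwise results:
  Gupta vs Fong: Fong wins 2–1.
  Gupta vs Ito: Ito wins 2–1.
  Gupta vs Hale: Gupta wins 2–1.
  Gupta vs Diaz: Diaz wins 3–0.
  Fong vs Ito: Fong wins 2–1.
  Fong vs Hale: Fong wins 2–1.
  Fong vs Diaz: Diaz wins 3–0.
  Ito vs Hale: Ito wins 2–1.
  Ito vs Diaz: Diaz wins 3–0.
  Hale vs Diaz: Diaz wins 2–1.
Copeland scores (wins − losses):
  Gupta: 1 − 3 = -2
  Fong: 3 − 1 = 2
  Ito: 2 − 2 = 0
  Hale: 0 − 4 = -4
  Diaz: 4 − 0 = 4
Diaz has the best Copeland score.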